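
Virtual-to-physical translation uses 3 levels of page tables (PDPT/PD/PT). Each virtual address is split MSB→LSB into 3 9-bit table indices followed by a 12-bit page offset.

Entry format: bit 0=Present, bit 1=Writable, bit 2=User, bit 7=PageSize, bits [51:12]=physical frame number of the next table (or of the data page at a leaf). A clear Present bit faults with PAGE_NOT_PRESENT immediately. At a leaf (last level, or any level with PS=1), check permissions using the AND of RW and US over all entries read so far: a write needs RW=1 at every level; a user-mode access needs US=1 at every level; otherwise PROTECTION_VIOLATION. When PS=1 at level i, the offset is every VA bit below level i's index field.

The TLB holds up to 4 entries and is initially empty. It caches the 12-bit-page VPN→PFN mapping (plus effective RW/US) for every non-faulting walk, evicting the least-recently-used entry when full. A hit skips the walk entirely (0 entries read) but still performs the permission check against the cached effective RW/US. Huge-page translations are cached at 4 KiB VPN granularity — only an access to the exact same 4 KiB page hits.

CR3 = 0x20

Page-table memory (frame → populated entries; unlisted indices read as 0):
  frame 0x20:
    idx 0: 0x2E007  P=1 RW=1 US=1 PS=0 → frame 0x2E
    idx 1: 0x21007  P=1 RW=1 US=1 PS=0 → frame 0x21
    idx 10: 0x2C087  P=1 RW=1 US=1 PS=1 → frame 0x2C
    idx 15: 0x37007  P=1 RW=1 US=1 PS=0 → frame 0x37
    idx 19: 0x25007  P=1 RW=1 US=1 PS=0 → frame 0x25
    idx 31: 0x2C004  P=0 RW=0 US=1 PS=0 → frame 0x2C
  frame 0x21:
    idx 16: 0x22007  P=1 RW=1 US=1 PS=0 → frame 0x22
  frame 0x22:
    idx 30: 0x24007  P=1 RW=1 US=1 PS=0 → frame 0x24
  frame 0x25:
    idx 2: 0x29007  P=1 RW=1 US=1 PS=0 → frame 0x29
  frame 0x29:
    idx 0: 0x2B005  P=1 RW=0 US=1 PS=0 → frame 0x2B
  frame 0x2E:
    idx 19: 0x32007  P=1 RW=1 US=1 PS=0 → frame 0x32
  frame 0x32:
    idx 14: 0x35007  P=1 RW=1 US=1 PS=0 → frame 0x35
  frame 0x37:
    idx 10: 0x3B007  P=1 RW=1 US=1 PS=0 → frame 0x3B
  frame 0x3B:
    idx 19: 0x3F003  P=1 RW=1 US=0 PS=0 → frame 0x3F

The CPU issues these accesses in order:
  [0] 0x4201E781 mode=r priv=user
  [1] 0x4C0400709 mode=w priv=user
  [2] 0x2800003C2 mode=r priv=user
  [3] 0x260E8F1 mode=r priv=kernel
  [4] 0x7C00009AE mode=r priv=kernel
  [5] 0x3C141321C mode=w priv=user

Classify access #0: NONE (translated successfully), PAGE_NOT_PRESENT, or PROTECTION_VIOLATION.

Walk each access:
#0 VA=0x4201E781 (r,user):
  L0: frame=0x20 idx=1 entry=0x21007 [P=1 RW=1 US=1 PS=0]
  L1: frame=0x21 idx=16 entry=0x22007 [P=1 RW=1 US=1 PS=0]
  L2: frame=0x22 idx=30 entry=0x24007 [P=1 RW=1 US=1 PS=0]
  ✓ 0x24781  — 3 lookups
#1 VA=0x4C0400709 (w,user):
  L0: frame=0x20 idx=19 entry=0x25007 [P=1 RW=1 US=1 PS=0]
  L1: frame=0x25 idx=2 entry=0x29007 [P=1 RW=1 US=1 PS=0]
  L2: frame=0x29 idx=0 entry=0x2B005 [P=1 RW=0 US=1 PS=0]
  ✗ PROTECTION_VIOLATION  [3 reads]
#2 VA=0x2800003C2 (r,user):
  L0: frame=0x20 idx=10 entry=0x2C087 [P=1 RW=1 US=1 PS=1]
  ✓ 0x2C3C2 (huge @L0)  — 1 lookups
#3 VA=0x260E8F1 (r,kernel):
  L0: frame=0x20 idx=0 entry=0x2E007 [P=1 RW=1 US=1 PS=0]
  L1: frame=0x2E idx=19 entry=0x32007 [P=1 RW=1 US=1 PS=0]
  L2: frame=0x32 idx=14 entry=0x35007 [P=1 RW=1 US=1 PS=0]
  ✓ 0x358F1  — 3 lookups
#4 VA=0x7C00009AE (r,kernel):
  L0: frame=0x20 idx=31 entry=0x2C004 [P=0 RW=0 US=1 PS=0]
  ✗ PAGE_NOT_PRESENT  [1 reads]
#5 VA=0x3C141321C (w,user):
  L0: frame=0x20 idx=15 entry=0x37007 [P=1 RW=1 US=1 PS=0]
  L1: frame=0x37 idx=10 entry=0x3B007 [P=1 RW=1 US=1 PS=0]
  L2: frame=0x3B idx=19 entry=0x3F003 [P=1 RW=1 US=0 PS=0]
  ✗ PROTECTION_VIOLATION  [3 reads]

Access #0 fault: NONE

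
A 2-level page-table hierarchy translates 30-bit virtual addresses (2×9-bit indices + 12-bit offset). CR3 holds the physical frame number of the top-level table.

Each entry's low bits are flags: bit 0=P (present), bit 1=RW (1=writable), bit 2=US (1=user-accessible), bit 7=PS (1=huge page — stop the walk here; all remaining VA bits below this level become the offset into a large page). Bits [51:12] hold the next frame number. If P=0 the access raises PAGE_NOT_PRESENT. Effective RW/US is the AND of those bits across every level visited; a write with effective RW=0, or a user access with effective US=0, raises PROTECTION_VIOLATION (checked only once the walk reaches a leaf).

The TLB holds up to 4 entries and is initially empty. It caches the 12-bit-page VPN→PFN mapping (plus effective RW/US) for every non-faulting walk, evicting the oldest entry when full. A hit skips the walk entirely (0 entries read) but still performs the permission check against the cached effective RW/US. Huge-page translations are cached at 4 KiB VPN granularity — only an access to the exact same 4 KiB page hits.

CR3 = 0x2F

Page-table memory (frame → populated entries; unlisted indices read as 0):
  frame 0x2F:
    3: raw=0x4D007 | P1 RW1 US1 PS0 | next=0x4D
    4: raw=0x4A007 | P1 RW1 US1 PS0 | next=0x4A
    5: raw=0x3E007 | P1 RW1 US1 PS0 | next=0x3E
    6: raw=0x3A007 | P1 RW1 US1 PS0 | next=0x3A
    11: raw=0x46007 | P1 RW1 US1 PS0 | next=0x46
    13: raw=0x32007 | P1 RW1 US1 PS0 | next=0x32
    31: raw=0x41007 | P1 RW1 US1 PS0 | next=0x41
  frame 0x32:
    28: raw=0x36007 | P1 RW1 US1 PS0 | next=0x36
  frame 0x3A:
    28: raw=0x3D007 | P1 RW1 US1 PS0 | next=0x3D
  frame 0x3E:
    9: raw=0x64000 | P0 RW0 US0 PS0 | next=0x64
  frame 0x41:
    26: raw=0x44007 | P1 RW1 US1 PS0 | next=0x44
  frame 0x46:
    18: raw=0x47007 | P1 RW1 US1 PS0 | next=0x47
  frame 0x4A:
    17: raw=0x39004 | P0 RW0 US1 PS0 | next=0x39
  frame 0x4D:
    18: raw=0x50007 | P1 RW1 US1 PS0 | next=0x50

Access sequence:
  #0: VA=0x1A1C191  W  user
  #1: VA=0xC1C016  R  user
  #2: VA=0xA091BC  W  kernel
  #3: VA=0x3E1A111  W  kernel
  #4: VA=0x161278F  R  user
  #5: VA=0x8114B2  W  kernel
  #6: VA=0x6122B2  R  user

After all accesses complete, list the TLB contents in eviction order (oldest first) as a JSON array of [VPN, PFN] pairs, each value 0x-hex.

Walk each access:
#0 VA=0x1A1C191 (w,user):
  lvl0: tbl 0x2F, slot 13 ⇒ 0x32007 (P1/RW1/US1/PS0)
  lvl1: tbl 0x32, slot 28 ⇒ 0x36007 (P1/RW1/US1/PS0)
  → PA=0x36191  (2 entries read)
#1 VA=0xC1C016 (r,user):
  lvl0: tbl 0x2F, slot 6 ⇒ 0x3A007 (P1/RW1/US1/PS0)
  lvl1: tbl 0x3A, slot 28 ⇒ 0x3D007 (P1/RW1/US1/PS0)
  → PA=0x3D016  (2 entries read)
#2 VA=0xA091BC (w,kernel):
  lvl0: tbl 0x2F, slot 5 ⇒ 0x3E007 (P1/RW1/US1/PS0)
  lvl1: tbl 0x3E, slot 9 ⇒ 0x64000 (P0/RW0/US0/PS0)
  → PAGE_NOT_PRESENT  (2 entries read)
#3 VA=0x3E1A111 (w,kernel):
  lvl0: tbl 0x2F, slot 31 ⇒ 0x41007 (P1/RW1/US1/PS0)
  lvl1: tbl 0x41, slot 26 ⇒ 0x44007 (P1/RW1/US1/PS0)
  → PA=0x44111  (2 entries read)
#4 VA=0x161278F (r,user):
  lvl0: tbl 0x2F, slot 11 ⇒ 0x46007 (P1/RW1/US1/PS0)
  lvl1: tbl 0x46, slot 18 ⇒ 0x47007 (P1/RW1/US1/PS0)
  → PA=0x4778F  (2 entries read)
#5 VA=0x8114B2 (w,kernel):
  lvl0: tbl 0x2F, slot 4 ⇒ 0x4A007 (P1/RW1/US1/PS0)
  lvl1: tbl 0x4A, slot 17 ⇒ 0x39004 (P0/RW0/US1/PS0)
  → PAGE_NOT_PRESENT  (2 entries read)
#6 VA=0x6122B2 (r,user):
  lvl0: tbl 0x2F, slot 3 ⇒ 0x4D007 (P1/RW1/US1/PS0)
  lvl1: tbl 0x4D, slot 18 ⇒ 0x50007 (P1/RW1/US1/PS0)
  → PA=0x502B2  (2 entries read)

TLB: [["0xC1C", "0x3D"], ["0x3E1A", "0x44"], ["0x1612", "0x47"], ["0x612", "0x50"]]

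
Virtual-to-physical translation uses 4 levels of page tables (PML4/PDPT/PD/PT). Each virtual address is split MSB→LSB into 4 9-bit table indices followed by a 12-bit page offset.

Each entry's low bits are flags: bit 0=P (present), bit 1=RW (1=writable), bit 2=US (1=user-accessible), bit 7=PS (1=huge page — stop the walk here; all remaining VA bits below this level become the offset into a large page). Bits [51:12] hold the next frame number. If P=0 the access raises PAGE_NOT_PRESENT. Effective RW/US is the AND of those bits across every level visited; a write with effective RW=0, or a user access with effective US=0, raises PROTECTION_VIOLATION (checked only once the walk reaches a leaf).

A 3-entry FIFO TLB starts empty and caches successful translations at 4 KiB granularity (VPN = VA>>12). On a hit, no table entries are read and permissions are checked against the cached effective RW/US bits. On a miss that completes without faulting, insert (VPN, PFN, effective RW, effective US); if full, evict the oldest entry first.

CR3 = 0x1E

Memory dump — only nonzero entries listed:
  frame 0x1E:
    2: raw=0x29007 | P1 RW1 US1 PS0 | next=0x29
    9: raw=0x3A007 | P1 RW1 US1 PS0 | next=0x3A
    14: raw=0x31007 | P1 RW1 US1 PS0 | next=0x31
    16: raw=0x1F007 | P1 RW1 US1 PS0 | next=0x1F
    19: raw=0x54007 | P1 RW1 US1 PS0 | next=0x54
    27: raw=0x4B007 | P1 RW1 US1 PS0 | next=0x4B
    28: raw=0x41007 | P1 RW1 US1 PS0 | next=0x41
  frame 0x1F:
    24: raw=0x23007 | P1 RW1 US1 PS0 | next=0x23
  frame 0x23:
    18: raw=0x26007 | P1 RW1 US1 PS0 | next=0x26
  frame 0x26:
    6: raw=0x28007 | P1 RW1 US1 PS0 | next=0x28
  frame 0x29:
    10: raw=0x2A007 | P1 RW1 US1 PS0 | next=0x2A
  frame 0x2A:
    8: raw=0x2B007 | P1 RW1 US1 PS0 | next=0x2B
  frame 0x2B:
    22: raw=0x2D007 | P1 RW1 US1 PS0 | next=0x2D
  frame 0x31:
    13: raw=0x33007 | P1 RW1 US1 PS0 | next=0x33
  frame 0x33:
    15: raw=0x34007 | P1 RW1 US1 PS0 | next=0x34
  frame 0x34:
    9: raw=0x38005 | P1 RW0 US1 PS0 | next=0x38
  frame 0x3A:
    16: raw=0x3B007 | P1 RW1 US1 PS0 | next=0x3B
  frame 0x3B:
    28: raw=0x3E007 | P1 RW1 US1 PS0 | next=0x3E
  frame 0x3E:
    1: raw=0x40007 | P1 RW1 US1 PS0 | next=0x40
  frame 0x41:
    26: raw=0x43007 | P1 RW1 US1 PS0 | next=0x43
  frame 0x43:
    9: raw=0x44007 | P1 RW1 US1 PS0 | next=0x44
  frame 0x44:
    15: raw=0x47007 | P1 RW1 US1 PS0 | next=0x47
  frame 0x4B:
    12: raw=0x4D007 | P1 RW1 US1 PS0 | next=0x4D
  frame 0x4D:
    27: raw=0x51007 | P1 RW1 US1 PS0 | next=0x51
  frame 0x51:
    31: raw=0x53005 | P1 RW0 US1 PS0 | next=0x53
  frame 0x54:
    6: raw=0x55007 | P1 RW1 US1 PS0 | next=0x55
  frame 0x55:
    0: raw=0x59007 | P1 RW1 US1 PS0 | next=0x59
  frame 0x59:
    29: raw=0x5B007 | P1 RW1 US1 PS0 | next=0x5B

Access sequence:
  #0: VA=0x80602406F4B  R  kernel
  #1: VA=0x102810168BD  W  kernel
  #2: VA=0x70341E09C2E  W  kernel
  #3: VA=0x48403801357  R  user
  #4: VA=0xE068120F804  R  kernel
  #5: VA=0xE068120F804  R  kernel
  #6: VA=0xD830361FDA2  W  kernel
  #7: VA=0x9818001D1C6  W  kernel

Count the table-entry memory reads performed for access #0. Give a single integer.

Walk each access:
#0 VA=0x80602406F4B (r,kernel):
  [0] read 0x1E idx=16: raw=0x1F007 flags P=1 W=1 U=1 S=0
  [1] read 0x1F idx=24: raw=0x23007 flags P=1 W=1 U=1 S=0
  [2] read 0x23 idx=18: raw=0x26007 flags P=1 W=1 U=1 S=0
  [3] read 0x26 idx=6: raw=0x28007 flags P=1 W=1 U=1 S=0
  ⇒ phys 0x28F4B  [4 reads]
#1 VA=0x102810168BD (w,kernel):
  [0] read 0x1E idx=2: raw=0x29007 flags P=1 W=1 U=1 S=0
  [1] read 0x29 idx=10: raw=0x2A007 flags P=1 W=1 U=1 S=0
  [2] read 0x2A idx=8: raw=0x2B007 flags P=1 W=1 U=1 S=0
  [3] read 0x2B idx=22: raw=0x2D007 flags P=1 W=1 U=1 S=0
  ⇒ phys 0x2D8BD  [4 reads]
#2 VA=0x70341E09C2E (w,kernel):
  [0] read 0x1E idx=14: raw=0x31007 flags P=1 W=1 U=1 S=0
  [1] read 0x31 idx=13: raw=0x33007 flags P=1 W=1 U=1 S=0
  [2] read 0x33 idx=15: raw=0x34007 flags P=1 W=1 U=1 S=0
  [3] read 0x34 idx=9: raw=0x38005 flags P=1 W=0 U=1 S=0
  → PROTECTION_VIOLATION  (4 entries read)
#3 VA=0x48403801357 (r,user):
  [0] read 0x1E idx=9: raw=0x3A007 flags P=1 W=1 U=1 S=0
  [1] read 0x3A idx=16: raw=0x3B007 flags P=1 W=1 U=1 S=0
  [2] read 0x3B idx=28: raw=0x3E007 flags P=1 W=1 U=1 S=0
  [3] read 0x3E idx=1: raw=0x40007 flags P=1 W=1 U=1 S=0
  ⇒ phys 0x40357  [4 reads]
#4 VA=0xE068120F804 (r,kernel):
  [0] read 0x1E idx=28: raw=0x41007 flags P=1 W=1 U=1 S=0
  [1] read 0x41 idx=26: raw=0x43007 flags P=1 W=1 U=1 S=0
  [2] read 0x43 idx=9: raw=0x44007 flags P=1 W=1 U=1 S=0
  [3] read 0x44 idx=15: raw=0x47007 flags P=1 W=1 U=1 S=0
  ⇒ phys 0x47804  [4 reads]
#5 VA=0xE068120F804 (r,kernel):
  TLB hit vpn=0xE068120F → PA=0x47804
#6 VA=0xD830361FDA2 (w,kernel):
  [0] read 0x1E idx=27: raw=0x4B007 flags P=1 W=1 U=1 S=0
  [1] read 0x4B idx=12: raw=0x4D007 flags P=1 W=1 U=1 S=0
  [2] read 0x4D idx=27: raw=0x51007 flags P=1 W=1 U=1 S=0
  [3] read 0x51 idx=31: raw=0x53005 flags P=1 W=0 U=1 S=0
  → PROTECTION_VIOLATION  (4 entries read)
#7 VA=0x9818001D1C6 (w,kernel):
  [0] read 0x1E idx=19: raw=0x54007 flags P=1 W=1 U=1 S=0
  [1] read 0x54 idx=6: raw=0x55007 flags P=1 W=1 U=1 S=0
  [2] read 0x55 idx=0: raw=0x59007 flags P=1 W=1 U=1 S=0
  [3] read 0x59 idx=29: raw=0x5B007 flags P=1 W=1 U=1 S=0
  ⇒ phys 0x5B1C6  [4 reads]

Entries read for #0: 4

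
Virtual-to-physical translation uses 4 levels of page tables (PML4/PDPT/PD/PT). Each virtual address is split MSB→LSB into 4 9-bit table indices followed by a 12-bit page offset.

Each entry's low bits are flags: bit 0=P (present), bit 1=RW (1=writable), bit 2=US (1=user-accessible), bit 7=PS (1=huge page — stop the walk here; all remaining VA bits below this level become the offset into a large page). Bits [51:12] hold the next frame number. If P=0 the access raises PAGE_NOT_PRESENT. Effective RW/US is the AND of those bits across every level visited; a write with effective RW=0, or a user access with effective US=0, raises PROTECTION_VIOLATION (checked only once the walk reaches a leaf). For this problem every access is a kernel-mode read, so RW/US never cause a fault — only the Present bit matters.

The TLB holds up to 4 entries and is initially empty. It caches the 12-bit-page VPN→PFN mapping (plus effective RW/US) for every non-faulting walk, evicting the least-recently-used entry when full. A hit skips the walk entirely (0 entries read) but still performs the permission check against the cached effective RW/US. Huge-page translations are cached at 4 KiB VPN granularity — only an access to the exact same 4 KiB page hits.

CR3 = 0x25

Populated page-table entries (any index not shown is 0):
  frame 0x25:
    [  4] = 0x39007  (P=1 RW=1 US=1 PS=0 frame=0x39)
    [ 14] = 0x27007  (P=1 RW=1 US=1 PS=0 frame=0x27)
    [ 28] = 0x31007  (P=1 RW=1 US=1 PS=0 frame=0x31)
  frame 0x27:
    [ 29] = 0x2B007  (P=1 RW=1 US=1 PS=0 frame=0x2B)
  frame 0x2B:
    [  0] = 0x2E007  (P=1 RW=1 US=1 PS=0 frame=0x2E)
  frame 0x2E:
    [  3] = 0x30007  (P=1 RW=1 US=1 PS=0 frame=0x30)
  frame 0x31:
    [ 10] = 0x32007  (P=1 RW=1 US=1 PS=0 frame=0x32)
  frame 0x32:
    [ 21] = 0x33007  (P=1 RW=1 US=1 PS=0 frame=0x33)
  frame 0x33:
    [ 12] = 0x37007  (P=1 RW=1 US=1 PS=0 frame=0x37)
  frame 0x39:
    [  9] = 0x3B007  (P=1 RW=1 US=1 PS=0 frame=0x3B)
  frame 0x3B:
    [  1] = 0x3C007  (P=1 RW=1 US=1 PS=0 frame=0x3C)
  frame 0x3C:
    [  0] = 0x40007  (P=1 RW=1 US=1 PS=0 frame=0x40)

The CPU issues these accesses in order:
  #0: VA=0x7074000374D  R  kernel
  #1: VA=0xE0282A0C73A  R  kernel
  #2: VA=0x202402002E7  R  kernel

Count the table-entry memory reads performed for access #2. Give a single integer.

Walk each access:
#0 VA=0x7074000374D (r,kernel):
  L0: frame=0x25 idx=14 entry=0x27007 [P=1 RW=1 US=1 PS=0]
  L1: frame=0x27 idx=29 entry=0x2B007 [P=1 RW=1 US=1 PS=0]
  L2: frame=0x2B idx=0 entry=0x2E007 [P=1 RW=1 US=1 PS=0]
  L3: frame=0x2E idx=3 entry=0x30007 [P=1 RW=1 US=1 PS=0]
  → PA=0x3074D  (4 entries read)
#1 VA=0xE0282A0C73A (r,kernel):
  L0: frame=0x25 idx=28 entry=0x31007 [P=1 RW=1 US=1 PS=0]
  L1: frame=0x31 idx=10 entry=0x32007 [P=1 RW=1 US=1 PS=0]
  L2: frame=0x32 idx=21 entry=0x33007 [P=1 RW=1 US=1 PS=0]
  L3: frame=0x33 idx=12 entry=0x37007 [P=1 RW=1 US=1 PS=0]
  → PA=0x3773A  (4 entries read)
#2 VA=0x202402002E7 (r,kernel):
  L0: frame=0x25 idx=4 entry=0x39007 [P=1 RW=1 US=1 PS=0]
  L1: frame=0x39 idx=9 entry=0x3B007 [P=1 RW=1 US=1 PS=0]
  L2: frame=0x3B idx=1 entry=0x3C007 [P=1 RW=1 US=1 PS=0]
  L3: frame=0x3C idx=0 entry=0x40007 [P=1 RW=1 US=1 PS=0]
  → PA=0x402E7  (4 entries read)

Entries read for #2: 4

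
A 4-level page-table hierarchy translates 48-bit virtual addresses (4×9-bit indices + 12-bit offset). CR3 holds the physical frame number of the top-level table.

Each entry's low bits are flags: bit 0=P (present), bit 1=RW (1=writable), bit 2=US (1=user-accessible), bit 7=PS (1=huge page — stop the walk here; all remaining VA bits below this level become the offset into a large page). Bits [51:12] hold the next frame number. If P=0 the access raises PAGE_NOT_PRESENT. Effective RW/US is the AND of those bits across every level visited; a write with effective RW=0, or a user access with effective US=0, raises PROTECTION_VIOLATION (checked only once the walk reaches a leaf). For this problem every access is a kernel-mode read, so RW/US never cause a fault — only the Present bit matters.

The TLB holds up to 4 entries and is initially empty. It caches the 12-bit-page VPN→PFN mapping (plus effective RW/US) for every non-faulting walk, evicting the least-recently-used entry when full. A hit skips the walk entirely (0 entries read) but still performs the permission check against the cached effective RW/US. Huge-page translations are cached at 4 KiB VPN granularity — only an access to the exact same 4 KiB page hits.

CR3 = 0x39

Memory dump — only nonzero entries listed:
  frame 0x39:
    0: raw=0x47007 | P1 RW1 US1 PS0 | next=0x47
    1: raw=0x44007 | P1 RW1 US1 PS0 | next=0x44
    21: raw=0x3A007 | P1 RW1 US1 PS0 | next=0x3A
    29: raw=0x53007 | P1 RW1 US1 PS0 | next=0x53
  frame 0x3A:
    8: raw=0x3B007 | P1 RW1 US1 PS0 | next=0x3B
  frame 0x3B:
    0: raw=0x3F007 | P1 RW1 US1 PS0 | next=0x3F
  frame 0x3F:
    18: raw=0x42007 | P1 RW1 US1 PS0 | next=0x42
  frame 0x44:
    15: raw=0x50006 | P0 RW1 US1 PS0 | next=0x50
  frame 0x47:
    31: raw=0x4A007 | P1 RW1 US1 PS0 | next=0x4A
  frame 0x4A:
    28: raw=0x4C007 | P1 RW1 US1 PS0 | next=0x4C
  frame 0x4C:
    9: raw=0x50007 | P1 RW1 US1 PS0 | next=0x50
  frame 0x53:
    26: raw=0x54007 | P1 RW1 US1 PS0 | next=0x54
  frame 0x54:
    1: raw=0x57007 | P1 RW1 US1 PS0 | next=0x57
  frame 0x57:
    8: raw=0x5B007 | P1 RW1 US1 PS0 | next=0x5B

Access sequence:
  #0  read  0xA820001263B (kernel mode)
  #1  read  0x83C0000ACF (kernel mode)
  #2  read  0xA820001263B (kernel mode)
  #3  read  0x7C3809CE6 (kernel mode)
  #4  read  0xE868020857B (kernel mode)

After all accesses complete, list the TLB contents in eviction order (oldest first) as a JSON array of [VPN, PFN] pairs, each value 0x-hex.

Per-access translation:
#0 VA=0xA820001263B (r,kernel):
  L0: frame=0x39 idx=21 entry=0x3A007 [P=1 RW=1 US=1 PS=0]
  L1: frame=0x3A idx=8 entry=0x3B007 [P=1 RW=1 US=1 PS=0]
  L2: frame=0x3B idx=0 entry=0x3F007 [P=1 RW=1 US=1 PS=0]
  L3: frame=0x3F idx=18 entry=0x42007 [P=1 RW=1 US=1 PS=0]
  ✓ 0x4263B  — 4 lookups
#1 VA=0x83C0000ACF (r,kernel):
  L0: frame=0x39 idx=1 entry=0x44007 [P=1 RW=1 US=1 PS=0]
  L1: frame=0x44 idx=15 entry=0x50006 [P=0 RW=1 US=1 PS=0]
  ⇒ fault: PAGE_NOT_PRESENT  — 2 lookups
#2 VA=0xA820001263B (r,kernel):
  TLB hit vpn=0xA8200012 → PA=0x4263B
#3 VA=0x7C3809CE6 (r,kernel):
  L0: frame=0x39 idx=0 entry=0x47007 [P=1 RW=1 US=1 PS=0]
  L1: frame=0x47 idx=31 entry=0x4A007 [P=1 RW=1 US=1 PS=0]
  L2: frame=0x4A idx=28 entry=0x4C007 [P=1 RW=1 US=1 PS=0]
  L3: frame=0x4C idx=9 entry=0x50007 [P=1 RW=1 US=1 PS=0]
  ✓ 0x50CE6  — 4 lookups
#4 VA=0xE868020857B (r,kernel):
  L0: frame=0x39 idx=29 entry=0x53007 [P=1 RW=1 US=1 PS=0]
  L1: frame=0x53 idx=26 entry=0x54007 [P=1 RW=1 US=1 PS=0]
  L2: frame=0x54 idx=1 entry=0x57007 [P=1 RW=1 US=1 PS=0]
  L3: frame=0x57 idx=8 entry=0x5B007 [P=1 RW=1 US=1 PS=0]
  ✓ 0x5B57B  — 4 lookups

TLB: [["0xA8200012", "0x42"], ["0x7C3809", "0x50"], ["0xE8680208", "0x5B"]]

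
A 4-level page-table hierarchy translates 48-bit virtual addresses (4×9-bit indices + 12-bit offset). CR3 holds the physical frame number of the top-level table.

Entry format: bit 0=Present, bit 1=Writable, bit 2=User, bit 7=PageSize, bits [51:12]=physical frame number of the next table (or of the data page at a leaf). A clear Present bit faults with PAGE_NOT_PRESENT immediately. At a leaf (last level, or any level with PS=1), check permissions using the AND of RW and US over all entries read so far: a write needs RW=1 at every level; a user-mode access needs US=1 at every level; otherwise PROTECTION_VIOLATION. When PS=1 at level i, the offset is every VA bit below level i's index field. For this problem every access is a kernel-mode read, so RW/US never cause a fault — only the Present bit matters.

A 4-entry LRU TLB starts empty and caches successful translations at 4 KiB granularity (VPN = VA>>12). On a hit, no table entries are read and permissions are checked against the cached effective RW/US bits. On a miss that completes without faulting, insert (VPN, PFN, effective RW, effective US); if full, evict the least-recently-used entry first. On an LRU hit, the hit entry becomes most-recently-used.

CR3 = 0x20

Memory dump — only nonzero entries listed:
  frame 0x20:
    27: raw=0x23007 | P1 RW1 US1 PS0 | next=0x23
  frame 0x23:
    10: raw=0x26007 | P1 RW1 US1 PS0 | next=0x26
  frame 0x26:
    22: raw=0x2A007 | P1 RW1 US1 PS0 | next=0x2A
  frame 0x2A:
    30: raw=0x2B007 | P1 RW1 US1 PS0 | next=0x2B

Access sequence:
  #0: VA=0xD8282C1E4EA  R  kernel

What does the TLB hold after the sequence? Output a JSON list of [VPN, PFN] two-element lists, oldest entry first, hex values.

Trace:
#0 VA=0xD8282C1E4EA (r,kernel):
  lvl0: tbl 0x20, slot 27 ⇒ 0x23007 (P1/RW1/US1/PS0)
  lvl1: tbl 0x23, slot 10 ⇒ 0x26007 (P1/RW1/US1/PS0)
  lvl2: tbl 0x26, slot 22 ⇒ 0x2A007 (P1/RW1/US1/PS0)
  lvl3: tbl 0x2A, slot 30 ⇒ 0x2B007 (P1/RW1/US1/PS0)
  → PA=0x2B4EA  (4 entries read)

TLB: [["0xD8282C1E", "0x2B"]]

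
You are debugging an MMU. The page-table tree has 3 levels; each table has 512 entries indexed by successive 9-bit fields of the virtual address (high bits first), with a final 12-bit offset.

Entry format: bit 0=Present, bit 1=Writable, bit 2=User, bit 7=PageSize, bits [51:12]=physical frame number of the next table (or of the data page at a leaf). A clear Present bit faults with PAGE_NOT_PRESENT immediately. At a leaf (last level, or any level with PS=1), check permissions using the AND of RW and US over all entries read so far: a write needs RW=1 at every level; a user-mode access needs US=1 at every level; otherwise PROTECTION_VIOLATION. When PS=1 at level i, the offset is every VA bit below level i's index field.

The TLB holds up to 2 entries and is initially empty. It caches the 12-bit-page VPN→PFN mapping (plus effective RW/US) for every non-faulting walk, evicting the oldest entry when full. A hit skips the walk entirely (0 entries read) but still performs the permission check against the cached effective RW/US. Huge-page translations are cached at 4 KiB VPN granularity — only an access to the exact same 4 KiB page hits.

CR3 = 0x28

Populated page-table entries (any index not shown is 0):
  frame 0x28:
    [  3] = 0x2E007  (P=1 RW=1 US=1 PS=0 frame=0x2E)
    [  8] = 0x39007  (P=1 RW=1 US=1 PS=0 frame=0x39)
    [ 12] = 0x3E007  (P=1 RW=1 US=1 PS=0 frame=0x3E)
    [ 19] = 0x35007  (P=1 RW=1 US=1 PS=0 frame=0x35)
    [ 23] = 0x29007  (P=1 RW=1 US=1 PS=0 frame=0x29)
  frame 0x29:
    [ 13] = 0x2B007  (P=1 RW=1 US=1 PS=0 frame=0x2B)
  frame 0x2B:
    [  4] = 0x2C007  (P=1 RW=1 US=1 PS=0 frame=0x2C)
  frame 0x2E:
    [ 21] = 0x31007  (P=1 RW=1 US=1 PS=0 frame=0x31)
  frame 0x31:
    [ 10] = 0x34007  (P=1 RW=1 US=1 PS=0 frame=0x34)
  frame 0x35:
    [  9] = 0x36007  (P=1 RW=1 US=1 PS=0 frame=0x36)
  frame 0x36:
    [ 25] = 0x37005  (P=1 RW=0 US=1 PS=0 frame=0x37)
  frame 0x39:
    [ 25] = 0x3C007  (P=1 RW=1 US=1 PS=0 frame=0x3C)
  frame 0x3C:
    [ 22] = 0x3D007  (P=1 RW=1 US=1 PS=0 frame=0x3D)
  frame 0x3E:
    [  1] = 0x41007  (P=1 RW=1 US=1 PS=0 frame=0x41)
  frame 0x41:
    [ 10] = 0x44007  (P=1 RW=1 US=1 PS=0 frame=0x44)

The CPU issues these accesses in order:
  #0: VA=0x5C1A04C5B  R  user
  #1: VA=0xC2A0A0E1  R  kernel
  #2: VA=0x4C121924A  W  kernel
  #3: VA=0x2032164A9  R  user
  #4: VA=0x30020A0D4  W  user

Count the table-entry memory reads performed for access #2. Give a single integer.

Trace:
#0 VA=0x5C1A04C5B (r,user):
  lvl0: tbl 0x28, slot 23 ⇒ 0x29007 (P1/RW1/US1/PS0)
  lvl1: tbl 0x29, slot 13 ⇒ 0x2B007 (P1/RW1/US1/PS0)
  lvl2: tbl 0x2B, slot 4 ⇒ 0x2C007 (P1/RW1/US1/PS0)
  ✓ 0x2CC5B  — 3 lookups
#1 VA=0xC2A0A0E1 (r,kernel):
  lvl0: tbl 0x28, slot 3 ⇒ 0x2E007 (P1/RW1/US1/PS0)
  lvl1: tbl 0x2E, slot 21 ⇒ 0x31007 (P1/RW1/US1/PS0)
  lvl2: tbl 0x31, slot 10 ⇒ 0x34007 (P1/RW1/US1/PS0)
  ✓ 0x340E1  — 3 lookups
#2 VA=0x4C121924A (w,kernel):
  lvl0: tbl 0x28, slot 19 ⇒ 0x35007 (P1/RW1/US1/PS0)
  lvl1: tbl 0x35, slot 9 ⇒ 0x36007 (P1/RW1/US1/PS0)
  lvl2: tbl 0x36, slot 25 ⇒ 0x37005 (P1/RW0/US1/PS0)
  → PROTECTION_VIOLATION  (3 entries read)
#3 VA=0x2032164A9 (r,user):
  lvl0: tbl 0x28, slot 8 ⇒ 0x39007 (P1/RW1/US1/PS0)
  lvl1: tbl 0x39, slot 25 ⇒ 0x3C007 (P1/RW1/US1/PS0)
  lvl2: tbl 0x3C, slot 22 ⇒ 0x3D007 (P1/RW1/US1/PS0)
  ✓ 0x3D4A9  — 3 lookups
#4 VA=0x30020A0D4 (w,user):
  lvl0: tbl 0x28, slot 12 ⇒ 0x3E007 (P1/RW1/US1/PS0)
  lvl1: tbl 0x3E, slot 1 ⇒ 0x41007 (P1/RW1/US1/PS0)
  lvl2: tbl 0x41, slot 10 ⇒ 0x44007 (P1/RW1/US1/PS0)
  ✓ 0x440D4  — 3 lookups

Entries read for #2: 3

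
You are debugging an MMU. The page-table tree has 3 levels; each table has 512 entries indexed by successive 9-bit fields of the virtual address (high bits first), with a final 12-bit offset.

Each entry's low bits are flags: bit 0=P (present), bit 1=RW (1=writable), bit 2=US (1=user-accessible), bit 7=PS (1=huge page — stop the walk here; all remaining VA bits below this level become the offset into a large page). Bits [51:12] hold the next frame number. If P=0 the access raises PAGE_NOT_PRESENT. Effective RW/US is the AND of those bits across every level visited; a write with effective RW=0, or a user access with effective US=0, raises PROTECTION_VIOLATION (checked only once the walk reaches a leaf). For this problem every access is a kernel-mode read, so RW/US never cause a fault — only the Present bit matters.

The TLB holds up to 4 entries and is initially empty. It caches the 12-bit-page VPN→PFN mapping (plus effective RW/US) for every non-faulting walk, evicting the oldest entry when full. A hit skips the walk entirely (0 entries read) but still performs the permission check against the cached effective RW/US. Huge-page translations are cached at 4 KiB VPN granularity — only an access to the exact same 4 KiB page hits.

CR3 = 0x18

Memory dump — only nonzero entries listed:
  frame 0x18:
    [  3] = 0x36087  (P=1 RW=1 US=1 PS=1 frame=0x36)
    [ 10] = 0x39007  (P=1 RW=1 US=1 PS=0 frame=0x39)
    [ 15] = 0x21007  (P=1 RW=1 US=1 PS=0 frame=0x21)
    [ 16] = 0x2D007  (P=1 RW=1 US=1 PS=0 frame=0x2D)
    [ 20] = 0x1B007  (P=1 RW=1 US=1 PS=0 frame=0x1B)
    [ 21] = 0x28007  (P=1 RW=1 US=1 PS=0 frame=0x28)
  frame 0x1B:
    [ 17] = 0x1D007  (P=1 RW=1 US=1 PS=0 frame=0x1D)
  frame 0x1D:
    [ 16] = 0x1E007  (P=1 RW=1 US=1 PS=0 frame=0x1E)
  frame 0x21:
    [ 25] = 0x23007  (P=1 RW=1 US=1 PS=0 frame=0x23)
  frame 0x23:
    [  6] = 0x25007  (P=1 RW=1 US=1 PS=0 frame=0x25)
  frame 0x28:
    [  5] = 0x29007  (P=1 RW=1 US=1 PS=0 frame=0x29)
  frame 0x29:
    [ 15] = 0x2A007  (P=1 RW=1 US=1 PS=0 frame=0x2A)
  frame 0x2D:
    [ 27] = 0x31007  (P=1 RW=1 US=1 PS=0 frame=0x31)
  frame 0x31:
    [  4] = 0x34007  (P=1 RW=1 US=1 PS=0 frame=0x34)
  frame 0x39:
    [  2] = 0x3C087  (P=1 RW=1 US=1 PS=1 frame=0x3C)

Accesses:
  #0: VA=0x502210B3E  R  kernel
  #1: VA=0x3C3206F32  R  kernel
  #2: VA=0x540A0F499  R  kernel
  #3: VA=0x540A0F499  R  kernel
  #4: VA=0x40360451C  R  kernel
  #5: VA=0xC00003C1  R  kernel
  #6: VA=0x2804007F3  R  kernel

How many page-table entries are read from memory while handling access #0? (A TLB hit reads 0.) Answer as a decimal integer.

Walk each access:
#0 VA=0x502210B3E (r,kernel):
  [0] read 0x18 idx=20: raw=0x1B007 flags P=1 W=1 U=1 S=0
  [1] read 0x1B idx=17: raw=0x1D007 flags P=1 W=1 U=1 S=0
  [2] read 0x1D idx=16: raw=0x1E007 flags P=1 W=1 U=1 S=0
  → PA=0x1EB3E  (3 entries read)
#1 VA=0x3C3206F32 (r,kernel):
  [0] read 0x18 idx=15: raw=0x21007 flags P=1 W=1 U=1 S=0
  [1] read 0x21 idx=25: raw=0x23007 flags P=1 W=1 U=1 S=0
  [2] read 0x23 idx=6: raw=0x25007 flags P=1 W=1 U=1 S=0
  → PA=0x25F32  (3 entries read)
#2 VA=0x540A0F499 (r,kernel):
  [0] read 0x18 idx=21: raw=0x28007 flags P=1 W=1 U=1 S=0
  [1] read 0x28 idx=5: raw=0x29007 flags P=1 W=1 U=1 S=0
  [2] read 0x29 idx=15: raw=0x2A007 flags P=1 W=1 U=1 S=0
  → PA=0x2A499  (3 entries read)
#3 VA=0x540A0F499 (r,kernel):
  TLB hit vpn=0x540A0F → PA=0x2A499
#4 VA=0x40360451C (r,kernel):
  [0] read 0x18 idx=16: raw=0x2D007 flags P=1 W=1 U=1 S=0
  [1] read 0x2D idx=27: raw=0x31007 flags P=1 W=1 U=1 S=0
  [2] read 0x31 idx=4: raw=0x34007 flags P=1 W=1 U=1 S=0
  → PA=0x3451C  (3 entries read)
#5 VA=0xC00003C1 (r,kernel):
  [0] read 0x18 idx=3: raw=0x36087 flags P=1 W=1 U=1 S=1
  → PA=0x363C1 (huge @L0)  (1 entries read)
#6 VA=0x2804007F3 (r,kernel):
  [0] read 0x18 idx=10: raw=0x39007 flags P=1 W=1 U=1 S=0
  [1] read 0x39 idx=2: raw=0x3C087 flags P=1 W=1 U=1 S=1
  → PA=0x3C7F3 (huge @L1)  (2 entries read)

Entries read for #0: 3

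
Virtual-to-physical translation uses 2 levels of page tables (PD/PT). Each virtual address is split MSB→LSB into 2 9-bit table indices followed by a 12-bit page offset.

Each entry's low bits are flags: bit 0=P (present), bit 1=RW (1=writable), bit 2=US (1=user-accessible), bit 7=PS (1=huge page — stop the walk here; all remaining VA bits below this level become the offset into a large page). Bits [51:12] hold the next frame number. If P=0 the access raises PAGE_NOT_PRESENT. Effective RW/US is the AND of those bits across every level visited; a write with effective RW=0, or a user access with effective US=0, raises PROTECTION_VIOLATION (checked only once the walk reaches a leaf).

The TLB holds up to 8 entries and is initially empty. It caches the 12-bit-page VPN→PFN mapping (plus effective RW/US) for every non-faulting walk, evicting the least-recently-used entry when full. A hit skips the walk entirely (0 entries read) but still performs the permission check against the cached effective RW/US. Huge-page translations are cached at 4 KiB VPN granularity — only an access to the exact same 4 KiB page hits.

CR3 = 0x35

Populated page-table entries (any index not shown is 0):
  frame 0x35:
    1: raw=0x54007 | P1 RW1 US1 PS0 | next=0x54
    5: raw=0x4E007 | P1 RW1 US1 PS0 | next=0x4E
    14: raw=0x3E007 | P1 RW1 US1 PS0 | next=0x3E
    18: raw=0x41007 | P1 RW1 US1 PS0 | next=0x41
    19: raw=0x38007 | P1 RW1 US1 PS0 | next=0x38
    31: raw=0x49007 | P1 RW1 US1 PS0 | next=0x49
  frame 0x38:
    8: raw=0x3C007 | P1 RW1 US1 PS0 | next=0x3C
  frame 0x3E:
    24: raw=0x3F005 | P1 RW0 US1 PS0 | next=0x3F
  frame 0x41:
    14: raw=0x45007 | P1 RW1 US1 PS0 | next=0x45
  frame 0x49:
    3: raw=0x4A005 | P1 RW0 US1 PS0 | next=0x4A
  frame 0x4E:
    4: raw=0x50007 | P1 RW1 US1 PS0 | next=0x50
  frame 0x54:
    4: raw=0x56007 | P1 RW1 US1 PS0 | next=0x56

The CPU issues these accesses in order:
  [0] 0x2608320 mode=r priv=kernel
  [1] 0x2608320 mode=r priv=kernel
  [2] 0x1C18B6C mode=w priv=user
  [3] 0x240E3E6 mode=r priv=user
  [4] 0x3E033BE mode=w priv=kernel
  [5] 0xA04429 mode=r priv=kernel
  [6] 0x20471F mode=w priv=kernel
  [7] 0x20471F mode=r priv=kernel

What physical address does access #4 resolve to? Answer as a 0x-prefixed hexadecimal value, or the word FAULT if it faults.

Trace:
#0 VA=0x2608320 (r,kernel):
  lvl0: tbl 0x35, slot 19 ⇒ 0x38007 (P1/RW1/US1/PS0)
  lvl1: tbl 0x38, slot 8 ⇒ 0x3C007 (P1/RW1/US1/PS0)
  ⇒ phys 0x3C320  [2 reads]
#1 VA=0x2608320 (r,kernel):
  TLB hit vpn=0x2608 → PA=0x3C320
#2 VA=0x1C18B6C (w,user):
  lvl0: tbl 0x35, slot 14 ⇒ 0x3E007 (P1/RW1/US1/PS0)
  lvl1: tbl 0x3E, slot 24 ⇒ 0x3F005 (P1/RW0/US1/PS0)
  ⇒ fault: PROTECTION_VIOLATION  — 2 lookups
#3 VA=0x240E3E6 (r,user):
  lvl0: tbl 0x35, slot 18 ⇒ 0x41007 (P1/RW1/US1/PS0)
  lvl1: tbl 0x41, slot 14 ⇒ 0x45007 (P1/RW1/US1/PS0)
  ⇒ phys 0x453E6  [2 reads]
#4 VA=0x3E033BE (w,kernel):
  lvl0: tbl 0x35, slot 31 ⇒ 0x49007 (P1/RW1/US1/PS0)
  lvl1: tbl 0x49, slot 3 ⇒ 0x4A005 (P1/RW0/US1/PS0)
  ⇒ fault: PROTECTION_VIOLATION  — 2 lookups
#5 VA=0xA04429 (r,kernel):
  lvl0: tbl 0x35, slot 5 ⇒ 0x4E007 (P1/RW1/US1/PS0)
  lvl1: tbl 0x4E, slot 4 ⇒ 0x50007 (P1/RW1/US1/PS0)
  ⇒ phys 0x50429  [2 reads]
#6 VA=0x20471F (w,kernel):
  lvl0: tbl 0x35, slot 1 ⇒ 0x54007 (P1/RW1/US1/PS0)
  lvl1: tbl 0x54, slot 4 ⇒ 0x56007 (P1/RW1/US1/PS0)
  ⇒ phys 0x5671F  [2 reads]
#7 VA=0x20471F (r,kernel):
  TLB hit vpn=0x204 → PA=0x5671F

Access #4 PA: FAULT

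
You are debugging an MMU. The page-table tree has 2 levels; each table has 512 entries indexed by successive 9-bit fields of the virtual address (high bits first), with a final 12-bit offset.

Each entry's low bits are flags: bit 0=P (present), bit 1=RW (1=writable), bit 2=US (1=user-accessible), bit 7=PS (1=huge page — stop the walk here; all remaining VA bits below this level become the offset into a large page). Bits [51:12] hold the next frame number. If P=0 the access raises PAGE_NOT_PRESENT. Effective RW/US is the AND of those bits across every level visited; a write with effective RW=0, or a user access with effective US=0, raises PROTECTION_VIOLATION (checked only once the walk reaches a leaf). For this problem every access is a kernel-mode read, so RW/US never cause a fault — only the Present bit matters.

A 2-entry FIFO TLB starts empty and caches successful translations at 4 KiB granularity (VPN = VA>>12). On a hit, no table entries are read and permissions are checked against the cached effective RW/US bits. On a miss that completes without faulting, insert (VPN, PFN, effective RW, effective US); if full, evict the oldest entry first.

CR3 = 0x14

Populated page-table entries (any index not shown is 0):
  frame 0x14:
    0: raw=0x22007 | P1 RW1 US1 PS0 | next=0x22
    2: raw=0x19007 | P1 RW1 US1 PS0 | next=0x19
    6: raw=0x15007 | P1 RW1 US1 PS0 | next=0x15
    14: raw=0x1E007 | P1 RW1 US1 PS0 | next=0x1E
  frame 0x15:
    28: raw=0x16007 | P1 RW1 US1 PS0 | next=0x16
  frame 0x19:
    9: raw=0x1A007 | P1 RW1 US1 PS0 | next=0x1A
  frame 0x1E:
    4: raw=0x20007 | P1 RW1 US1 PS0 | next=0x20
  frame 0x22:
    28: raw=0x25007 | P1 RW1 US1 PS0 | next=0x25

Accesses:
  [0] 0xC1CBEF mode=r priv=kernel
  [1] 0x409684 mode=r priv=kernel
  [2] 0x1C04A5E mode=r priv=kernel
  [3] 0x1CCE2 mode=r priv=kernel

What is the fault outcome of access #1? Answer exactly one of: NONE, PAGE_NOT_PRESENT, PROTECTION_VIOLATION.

Trace:
#0 VA=0xC1CBEF (r,kernel):
  [0] read 0x14 idx=6: raw=0x15007 flags P=1 W=1 U=1 S=0
  [1] read 0x15 idx=28: raw=0x16007 flags P=1 W=1 U=1 S=0
  ⇒ phys 0x16BEF  [2 reads]
#1 VA=0x409684 (r,kernel):
  [0] read 0x14 idx=2: raw=0x19007 flags P=1 W=1 U=1 S=0
  [1] read 0x19 idx=9: raw=0x1A007 flags P=1 W=1 U=1 S=0
  ⇒ phys 0x1A684  [2 reads]
#2 VA=0x1C04A5E (r,kernel):
  [0] read 0x14 idx=14: raw=0x1E007 flags P=1 W=1 U=1 S=0
  [1] read 0x1E idx=4: raw=0x20007 flags P=1 W=1 U=1 S=0
  ⇒ phys 0x20A5E  [2 reads]
#3 VA=0x1CCE2 (r,kernel):
  [0] read 0x14 idx=0: raw=0x22007 flags P=1 W=1 U=1 S=0
  [1] read 0x22 idx=28: raw=0x25007 flags P=1 W=1 U=1 S=0
  ⇒ phys 0x25CE2  [2 reads]

Access #1 fault: NONE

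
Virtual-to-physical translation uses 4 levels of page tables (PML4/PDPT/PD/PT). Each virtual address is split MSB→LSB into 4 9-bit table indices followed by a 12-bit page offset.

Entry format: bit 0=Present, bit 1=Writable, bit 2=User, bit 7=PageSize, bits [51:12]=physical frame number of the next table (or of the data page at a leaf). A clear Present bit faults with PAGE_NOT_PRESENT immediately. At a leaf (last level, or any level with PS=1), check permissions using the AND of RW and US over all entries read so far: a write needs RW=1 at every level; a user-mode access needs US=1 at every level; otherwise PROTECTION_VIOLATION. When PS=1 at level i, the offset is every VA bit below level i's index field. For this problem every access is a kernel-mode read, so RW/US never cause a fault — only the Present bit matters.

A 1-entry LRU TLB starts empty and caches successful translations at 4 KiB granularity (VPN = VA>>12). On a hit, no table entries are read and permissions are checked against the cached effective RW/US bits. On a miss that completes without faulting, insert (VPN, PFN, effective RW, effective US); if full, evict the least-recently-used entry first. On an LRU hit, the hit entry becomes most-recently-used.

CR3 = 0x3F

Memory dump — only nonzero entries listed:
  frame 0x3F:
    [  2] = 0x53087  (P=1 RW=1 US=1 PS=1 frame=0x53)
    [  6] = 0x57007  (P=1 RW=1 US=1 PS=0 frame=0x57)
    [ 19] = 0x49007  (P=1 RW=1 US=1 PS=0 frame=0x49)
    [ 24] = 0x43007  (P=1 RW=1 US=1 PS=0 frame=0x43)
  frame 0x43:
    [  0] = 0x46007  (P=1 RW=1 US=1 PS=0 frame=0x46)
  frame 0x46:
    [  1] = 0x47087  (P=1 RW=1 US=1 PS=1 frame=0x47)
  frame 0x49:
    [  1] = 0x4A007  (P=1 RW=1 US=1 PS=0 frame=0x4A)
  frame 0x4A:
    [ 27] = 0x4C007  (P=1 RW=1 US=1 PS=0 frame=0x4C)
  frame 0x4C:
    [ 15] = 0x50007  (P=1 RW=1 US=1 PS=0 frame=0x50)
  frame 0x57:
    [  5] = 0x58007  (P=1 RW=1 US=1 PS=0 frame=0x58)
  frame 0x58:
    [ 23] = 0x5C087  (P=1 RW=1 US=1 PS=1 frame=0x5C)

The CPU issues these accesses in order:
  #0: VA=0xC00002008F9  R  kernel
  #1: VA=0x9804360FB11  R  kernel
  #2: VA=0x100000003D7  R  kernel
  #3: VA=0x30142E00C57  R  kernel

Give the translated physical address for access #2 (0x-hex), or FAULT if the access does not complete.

Walk each access:
#0 VA=0xC00002008F9 (r,kernel):
  lvl0: tbl 0x3F, slot 24 ⇒ 0x43007 (P1/RW1/US1/PS0)
  lvl1: tbl 0x43, slot 0 ⇒ 0x46007 (P1/RW1/US1/PS0)
  lvl2: tbl 0x46, slot 1 ⇒ 0x47087 (P1/RW1/US1/PS1)
  → PA=0x478F9 (huge @L2)  (3 entries read)
#1 VA=0x9804360FB11 (r,kernel):
  lvl0: tbl 0x3F, slot 19 ⇒ 0x49007 (P1/RW1/US1/PS0)
  lvl1: tbl 0x49, slot 1 ⇒ 0x4A007 (P1/RW1/US1/PS0)
  lvl2: tbl 0x4A, slot 27 ⇒ 0x4C007 (P1/RW1/US1/PS0)
  lvl3: tbl 0x4C, slot 15 ⇒ 0x50007 (P1/RW1/US1/PS0)
  → PA=0x50B11  (4 entries read)
#2 VA=0x100000003D7 (r,kernel):
  lvl0: tbl 0x3F, slot 2 ⇒ 0x53087 (P1/RW1/US1/PS1)
  → PA=0x533D7 (huge @L0)  (1 entries read)
#3 VA=0x30142E00C57 (r,kernel):
  lvl0: tbl 0x3F, slot 6 ⇒ 0x57007 (P1/RW1/US1/PS0)
  lvl1: tbl 0x57, slot 5 ⇒ 0x58007 (P1/RW1/US1/PS0)
  lvl2: tbl 0x58, slot 23 ⇒ 0x5C087 (P1/RW1/US1/PS1)
  → PA=0x5CC57 (huge @L2)  (3 entries read)

Access #2 PA: 0x533D7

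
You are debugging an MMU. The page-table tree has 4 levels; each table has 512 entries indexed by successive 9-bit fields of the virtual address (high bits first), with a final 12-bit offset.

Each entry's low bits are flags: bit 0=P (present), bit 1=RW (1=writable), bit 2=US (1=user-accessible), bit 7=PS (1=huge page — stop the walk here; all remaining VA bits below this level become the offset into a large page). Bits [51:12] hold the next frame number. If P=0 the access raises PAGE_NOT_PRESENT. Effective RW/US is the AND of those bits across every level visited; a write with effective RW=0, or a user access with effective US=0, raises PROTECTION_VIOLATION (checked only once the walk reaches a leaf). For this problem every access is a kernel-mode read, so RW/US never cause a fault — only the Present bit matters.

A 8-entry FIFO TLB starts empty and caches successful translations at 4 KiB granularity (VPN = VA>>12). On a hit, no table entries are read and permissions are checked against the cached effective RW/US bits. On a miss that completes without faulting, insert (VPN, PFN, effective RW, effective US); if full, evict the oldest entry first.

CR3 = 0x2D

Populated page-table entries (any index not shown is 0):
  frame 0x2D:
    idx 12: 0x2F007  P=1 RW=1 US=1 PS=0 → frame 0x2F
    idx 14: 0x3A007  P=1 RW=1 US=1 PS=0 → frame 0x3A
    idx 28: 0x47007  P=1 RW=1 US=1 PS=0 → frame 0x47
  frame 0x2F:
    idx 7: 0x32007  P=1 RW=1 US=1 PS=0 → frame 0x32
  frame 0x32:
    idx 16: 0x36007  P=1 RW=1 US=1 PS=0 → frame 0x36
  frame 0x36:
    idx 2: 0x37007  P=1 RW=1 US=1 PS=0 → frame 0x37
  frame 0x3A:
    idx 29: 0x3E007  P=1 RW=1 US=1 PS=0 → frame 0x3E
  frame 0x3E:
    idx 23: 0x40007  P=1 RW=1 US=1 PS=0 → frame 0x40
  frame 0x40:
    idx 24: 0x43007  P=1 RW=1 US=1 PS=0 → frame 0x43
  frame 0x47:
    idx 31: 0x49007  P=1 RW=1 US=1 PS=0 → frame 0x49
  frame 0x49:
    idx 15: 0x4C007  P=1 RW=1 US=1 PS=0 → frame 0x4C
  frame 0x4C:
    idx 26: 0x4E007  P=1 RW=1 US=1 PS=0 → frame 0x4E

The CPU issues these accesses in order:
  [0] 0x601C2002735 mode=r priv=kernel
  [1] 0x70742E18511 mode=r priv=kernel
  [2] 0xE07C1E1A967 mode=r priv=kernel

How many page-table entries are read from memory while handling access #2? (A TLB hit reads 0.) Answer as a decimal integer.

Trace:
#0 VA=0x601C2002735 (r,kernel):
  L0 @0x2D[12] → 0x2F007  P=1,RW=1,US=1,PS=0
  L1 @0x2F[7] → 0x32007  P=1,RW=1,US=1,PS=0
  L2 @0x32[16] → 0x36007  P=1,RW=1,US=1,PS=0
  L3 @0x36[2] → 0x37007  P=1,RW=1,US=1,PS=0
  → PA=0x37735  (4 entries read)
#1 VA=0x70742E18511 (r,kernel):
  L0 @0x2D[14] → 0x3A007  P=1,RW=1,US=1,PS=0
  L1 @0x3A[29] → 0x3E007  P=1,RW=1,US=1,PS=0
  L2 @0x3E[23] → 0x40007  P=1,RW=1,US=1,PS=0
  L3 @0x40[24] → 0x43007  P=1,RW=1,US=1,PS=0
  → PA=0x43511  (4 entries read)
#2 VA=0xE07C1E1A967 (r,kernel):
  L0 @0x2D[28] → 0x47007  P=1,RW=1,US=1,PS=0
  L1 @0x47[31] → 0x49007  P=1,RW=1,US=1,PS=0
  L2 @0x49[15] → 0x4C007  P=1,RW=1,US=1,PS=0
  L3 @0x4C[26] → 0x4E007  P=1,RW=1,US=1,PS=0
  → PA=0x4E967  (4 entries read)

Entries read for #2: 4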